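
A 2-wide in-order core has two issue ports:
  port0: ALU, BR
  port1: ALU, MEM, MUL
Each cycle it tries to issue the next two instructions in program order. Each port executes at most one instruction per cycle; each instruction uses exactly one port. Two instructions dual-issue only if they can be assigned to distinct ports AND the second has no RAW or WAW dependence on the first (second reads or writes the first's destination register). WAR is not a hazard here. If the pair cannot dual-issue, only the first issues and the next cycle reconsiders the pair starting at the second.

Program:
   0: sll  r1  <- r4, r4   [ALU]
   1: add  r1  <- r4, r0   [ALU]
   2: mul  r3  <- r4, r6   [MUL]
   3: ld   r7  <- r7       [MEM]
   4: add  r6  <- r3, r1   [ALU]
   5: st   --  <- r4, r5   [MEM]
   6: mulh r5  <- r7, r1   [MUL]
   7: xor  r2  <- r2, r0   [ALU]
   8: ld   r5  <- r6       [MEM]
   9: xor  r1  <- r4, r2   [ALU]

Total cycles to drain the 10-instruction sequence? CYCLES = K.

c0: i0 sll.ALU  WAW r1
c1: i1,i2 add.ALU;mul.MUL  pair
c2: i3,i4 ld.MEM;add.ALU  pair
c3: i5 st.MEM  no-port MEM/MUL
c4: i6,i7 mulh.MUL;xor.ALU  pair
c5: i8,i9 ld.MEM;xor.ALU  pair

CYCLES = 6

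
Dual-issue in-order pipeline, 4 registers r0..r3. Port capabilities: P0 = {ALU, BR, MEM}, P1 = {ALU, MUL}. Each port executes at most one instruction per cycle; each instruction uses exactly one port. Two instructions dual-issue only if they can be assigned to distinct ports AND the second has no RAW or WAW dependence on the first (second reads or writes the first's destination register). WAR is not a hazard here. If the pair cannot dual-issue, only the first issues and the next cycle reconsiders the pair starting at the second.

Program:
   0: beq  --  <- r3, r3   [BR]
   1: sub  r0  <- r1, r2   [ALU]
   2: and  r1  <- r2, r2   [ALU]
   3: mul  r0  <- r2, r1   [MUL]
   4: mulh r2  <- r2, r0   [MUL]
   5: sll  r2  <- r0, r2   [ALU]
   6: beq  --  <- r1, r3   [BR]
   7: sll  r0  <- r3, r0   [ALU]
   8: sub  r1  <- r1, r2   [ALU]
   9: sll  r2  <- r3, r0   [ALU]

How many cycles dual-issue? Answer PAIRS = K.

PAIRS = 3

[0] i0,i1  beq.BR sub.ALU  -- 2-wide
[1] i2  and.ALU  -- RAW r1
[2] i3  mul.MUL  -- no-port MUL/MUL
[3] i4  mulh.MUL  -- RAW+WAW r2
[4] i5,i6  sll.ALU beq.BR  -- 2-wide
[5] i7,i8  sll.ALU sub.ALU  -- 2-wide
[6] i9  sll.ALU  -- tail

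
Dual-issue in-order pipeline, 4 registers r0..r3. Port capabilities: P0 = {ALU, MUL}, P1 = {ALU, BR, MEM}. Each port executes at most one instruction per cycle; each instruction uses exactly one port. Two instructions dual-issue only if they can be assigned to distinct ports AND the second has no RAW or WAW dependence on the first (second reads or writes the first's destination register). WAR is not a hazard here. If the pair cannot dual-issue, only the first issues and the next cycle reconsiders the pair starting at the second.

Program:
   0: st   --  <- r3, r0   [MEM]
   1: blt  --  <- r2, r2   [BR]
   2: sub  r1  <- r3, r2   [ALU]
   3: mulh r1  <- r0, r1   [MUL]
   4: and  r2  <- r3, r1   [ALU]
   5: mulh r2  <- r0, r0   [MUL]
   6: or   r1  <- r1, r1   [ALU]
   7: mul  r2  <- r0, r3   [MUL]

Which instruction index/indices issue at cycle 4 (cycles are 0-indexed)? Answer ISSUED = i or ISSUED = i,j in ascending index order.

[0] i0  st.MEM  -- no-port MEM/BR
[1] i1+i2  blt.BR+sub.ALU  -- pair
[2] i3  mulh.MUL  -- RAW r1
[3] i4  and.ALU  -- WAW r2
[4] i5+i6  mulh.MUL+or.ALU  -- pair
[5] i7  mul.MUL  -- tail

ISSUED = 5,6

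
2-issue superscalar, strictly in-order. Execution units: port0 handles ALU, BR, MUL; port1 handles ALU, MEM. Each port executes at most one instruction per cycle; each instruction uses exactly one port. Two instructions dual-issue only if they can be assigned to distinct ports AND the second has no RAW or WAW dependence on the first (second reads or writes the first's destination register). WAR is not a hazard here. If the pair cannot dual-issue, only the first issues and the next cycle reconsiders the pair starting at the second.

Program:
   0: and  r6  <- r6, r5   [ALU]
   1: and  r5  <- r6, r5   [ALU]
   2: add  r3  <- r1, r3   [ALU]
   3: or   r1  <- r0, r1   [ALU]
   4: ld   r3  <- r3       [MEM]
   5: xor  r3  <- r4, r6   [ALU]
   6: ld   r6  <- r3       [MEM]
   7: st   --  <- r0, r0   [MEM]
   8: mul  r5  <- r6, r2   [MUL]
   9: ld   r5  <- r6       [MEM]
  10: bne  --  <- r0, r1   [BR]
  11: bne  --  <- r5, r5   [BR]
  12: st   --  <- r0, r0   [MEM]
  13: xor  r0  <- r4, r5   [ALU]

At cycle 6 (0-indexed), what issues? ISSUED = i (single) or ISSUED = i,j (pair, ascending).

ISSUED = 9,10

[0] i0  and.ALU  -- RAW r6
[1] i1+i2  and.ALU/add.ALU  -- 2-wide
[2] i3+i4  or.ALU/ld.MEM  -- 2-wide
[3] i5  xor.ALU  -- RAW r3
[4] i6  ld.MEM  -- no-port MEM/MEM
[5] i7+i8  st.MEM/mul.MUL  -- 2-wide
[6] i9+i10  ld.MEM/bne.BR  -- 2-wide
[7] i11+i12  bne.BR/st.MEM  -- 2-wide
[8] i13  xor.ALU  -- tail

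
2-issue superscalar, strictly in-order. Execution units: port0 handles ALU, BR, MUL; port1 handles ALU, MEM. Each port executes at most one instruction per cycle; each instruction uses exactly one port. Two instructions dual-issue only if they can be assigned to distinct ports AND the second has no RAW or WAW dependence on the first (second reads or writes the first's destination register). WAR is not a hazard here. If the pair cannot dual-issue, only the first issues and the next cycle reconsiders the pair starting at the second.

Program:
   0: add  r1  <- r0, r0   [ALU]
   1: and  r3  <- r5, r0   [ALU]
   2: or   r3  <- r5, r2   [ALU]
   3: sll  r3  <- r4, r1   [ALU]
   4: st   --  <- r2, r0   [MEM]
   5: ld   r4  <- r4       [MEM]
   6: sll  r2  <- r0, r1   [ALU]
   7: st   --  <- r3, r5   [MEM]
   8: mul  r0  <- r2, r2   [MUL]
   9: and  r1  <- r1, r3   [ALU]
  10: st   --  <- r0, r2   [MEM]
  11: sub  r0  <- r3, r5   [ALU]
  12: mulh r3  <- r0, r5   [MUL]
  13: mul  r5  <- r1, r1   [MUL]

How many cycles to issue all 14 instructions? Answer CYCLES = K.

c0: i0+i1 add.ALU and.ALU  dual
c1: i2 or.ALU  WAW r3
c2: i3+i4 sll.ALU st.MEM  dual
c3: i5+i6 ld.MEM sll.ALU  dual
c4: i7+i8 st.MEM mul.MUL  dual
c5: i9+i10 and.ALU st.MEM  dual
c6: i11 sub.ALU  RAW r0
c7: i12 mulh.MUL  no-port MUL/MUL
c8: i13 mul.MUL  tail

CYCLES = 9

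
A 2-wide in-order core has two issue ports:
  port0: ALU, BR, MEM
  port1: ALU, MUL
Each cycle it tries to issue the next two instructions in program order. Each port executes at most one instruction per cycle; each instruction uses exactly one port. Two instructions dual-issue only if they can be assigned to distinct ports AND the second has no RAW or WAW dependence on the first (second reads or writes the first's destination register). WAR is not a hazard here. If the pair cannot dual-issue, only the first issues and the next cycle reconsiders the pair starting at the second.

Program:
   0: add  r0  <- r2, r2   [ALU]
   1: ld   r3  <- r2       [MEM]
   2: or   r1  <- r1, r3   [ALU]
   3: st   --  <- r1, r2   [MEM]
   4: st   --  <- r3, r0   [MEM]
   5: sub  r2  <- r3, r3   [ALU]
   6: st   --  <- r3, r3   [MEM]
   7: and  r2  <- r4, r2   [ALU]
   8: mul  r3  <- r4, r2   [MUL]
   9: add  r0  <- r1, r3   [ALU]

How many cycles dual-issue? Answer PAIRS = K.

t=0 i0+i1:add ld ; 2-wide
t=1 i2:or ; RAW r1
t=2 i3:st ; no-port MEM/MEM
t=3 i4+i5:st sub ; 2-wide
t=4 i6+i7:st and ; 2-wide
t=5 i8:mul ; RAW r3
t=6 i9:add ; tail

PAIRS = 3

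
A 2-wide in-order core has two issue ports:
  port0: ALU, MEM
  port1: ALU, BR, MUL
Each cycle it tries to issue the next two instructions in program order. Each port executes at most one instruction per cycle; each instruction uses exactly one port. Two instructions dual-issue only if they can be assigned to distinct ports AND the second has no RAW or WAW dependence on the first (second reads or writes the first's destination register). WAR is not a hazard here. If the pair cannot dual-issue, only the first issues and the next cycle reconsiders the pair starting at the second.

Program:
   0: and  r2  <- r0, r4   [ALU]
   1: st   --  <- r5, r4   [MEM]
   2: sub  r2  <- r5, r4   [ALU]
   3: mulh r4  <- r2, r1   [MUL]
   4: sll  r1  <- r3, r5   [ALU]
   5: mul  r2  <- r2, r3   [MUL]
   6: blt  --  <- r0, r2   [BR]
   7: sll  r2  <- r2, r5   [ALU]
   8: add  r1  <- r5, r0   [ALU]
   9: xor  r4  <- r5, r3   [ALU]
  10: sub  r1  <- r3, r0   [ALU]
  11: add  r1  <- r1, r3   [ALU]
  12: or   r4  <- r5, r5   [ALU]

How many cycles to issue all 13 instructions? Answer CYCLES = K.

c0: i0,i1 and.ALU;st.MEM  pair
c1: i2 sub.ALU  RAW r2
c2: i3,i4 mulh.MUL;sll.ALU  pair
c3: i5 mul.MUL  no-port MUL/BR
c4: i6,i7 blt.BR;sll.ALU  pair
c5: i8,i9 add.ALU;xor.ALU  pair
c6: i10 sub.ALU  RAW+WAW r1
c7: i11,i12 add.ALU;or.ALU  pair

CYCLES = 8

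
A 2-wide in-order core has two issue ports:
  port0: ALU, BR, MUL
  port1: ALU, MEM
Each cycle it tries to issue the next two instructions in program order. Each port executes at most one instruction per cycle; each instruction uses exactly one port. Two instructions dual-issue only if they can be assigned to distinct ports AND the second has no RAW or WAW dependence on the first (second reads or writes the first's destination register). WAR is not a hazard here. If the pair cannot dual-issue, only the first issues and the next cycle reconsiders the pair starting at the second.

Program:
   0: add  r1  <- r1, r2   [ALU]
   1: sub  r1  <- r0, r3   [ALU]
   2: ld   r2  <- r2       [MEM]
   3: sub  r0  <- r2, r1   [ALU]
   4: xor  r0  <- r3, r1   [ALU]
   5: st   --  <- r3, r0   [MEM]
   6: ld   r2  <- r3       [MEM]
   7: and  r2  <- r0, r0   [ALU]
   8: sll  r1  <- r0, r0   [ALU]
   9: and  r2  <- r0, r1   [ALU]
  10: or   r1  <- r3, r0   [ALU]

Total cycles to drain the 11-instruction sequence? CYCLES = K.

t=0 i0:add.ALU ; WAW r1
t=1 i1,i2:sub.ALU;ld.MEM ; 2-wide
t=2 i3:sub.ALU ; WAW r0
t=3 i4:xor.ALU ; RAW r0
t=4 i5:st.MEM ; no-port MEM/MEM
t=5 i6:ld.MEM ; WAW r2
t=6 i7,i8:and.ALU;sll.ALU ; 2-wide
t=7 i9,i10:and.ALU;or.ALU ; 2-wide

CYCLES = 8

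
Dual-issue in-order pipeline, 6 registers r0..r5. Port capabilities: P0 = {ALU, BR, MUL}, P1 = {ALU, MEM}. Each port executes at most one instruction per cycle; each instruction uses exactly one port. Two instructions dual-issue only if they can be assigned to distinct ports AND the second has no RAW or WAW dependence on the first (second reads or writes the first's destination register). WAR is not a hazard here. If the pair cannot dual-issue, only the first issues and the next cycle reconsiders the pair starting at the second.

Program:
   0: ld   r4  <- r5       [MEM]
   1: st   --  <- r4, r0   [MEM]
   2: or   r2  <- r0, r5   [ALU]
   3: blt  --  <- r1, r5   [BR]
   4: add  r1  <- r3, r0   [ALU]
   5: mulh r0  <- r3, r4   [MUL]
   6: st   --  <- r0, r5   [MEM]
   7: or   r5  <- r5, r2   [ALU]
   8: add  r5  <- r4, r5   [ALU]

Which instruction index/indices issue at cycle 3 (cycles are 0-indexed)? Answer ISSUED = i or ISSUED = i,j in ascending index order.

[0] i0  ld  -- no-port MEM/MEM
[1] i1,i2  st+or  -- 2-wide
[2] i3,i4  blt+add  -- 2-wide
[3] i5  mulh  -- RAW r0
[4] i6,i7  st+or  -- 2-wide
[5] i8  add  -- tail

ISSUED = 5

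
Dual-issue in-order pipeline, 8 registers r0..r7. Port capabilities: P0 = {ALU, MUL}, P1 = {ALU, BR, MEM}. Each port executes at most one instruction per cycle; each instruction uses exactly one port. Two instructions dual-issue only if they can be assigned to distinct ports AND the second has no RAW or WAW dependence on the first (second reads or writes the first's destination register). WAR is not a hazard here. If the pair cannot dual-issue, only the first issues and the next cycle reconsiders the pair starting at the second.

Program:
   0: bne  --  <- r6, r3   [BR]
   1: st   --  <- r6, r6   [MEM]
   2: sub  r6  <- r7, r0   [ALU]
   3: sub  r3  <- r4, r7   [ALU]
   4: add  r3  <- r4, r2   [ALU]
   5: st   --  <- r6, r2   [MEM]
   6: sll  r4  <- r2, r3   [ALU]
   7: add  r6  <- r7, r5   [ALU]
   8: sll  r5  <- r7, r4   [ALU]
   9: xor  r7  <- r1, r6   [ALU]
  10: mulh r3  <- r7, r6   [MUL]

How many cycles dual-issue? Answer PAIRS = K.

[0] i0  bne  -- no-port BR/MEM
[1] i1/i2  st sub  -- pair
[2] i3  sub  -- WAW r3
[3] i4/i5  add st  -- pair
[4] i6/i7  sll add  -- pair
[5] i8/i9  sll xor  -- pair
[6] i10  mulh  -- tail

PAIRS = 4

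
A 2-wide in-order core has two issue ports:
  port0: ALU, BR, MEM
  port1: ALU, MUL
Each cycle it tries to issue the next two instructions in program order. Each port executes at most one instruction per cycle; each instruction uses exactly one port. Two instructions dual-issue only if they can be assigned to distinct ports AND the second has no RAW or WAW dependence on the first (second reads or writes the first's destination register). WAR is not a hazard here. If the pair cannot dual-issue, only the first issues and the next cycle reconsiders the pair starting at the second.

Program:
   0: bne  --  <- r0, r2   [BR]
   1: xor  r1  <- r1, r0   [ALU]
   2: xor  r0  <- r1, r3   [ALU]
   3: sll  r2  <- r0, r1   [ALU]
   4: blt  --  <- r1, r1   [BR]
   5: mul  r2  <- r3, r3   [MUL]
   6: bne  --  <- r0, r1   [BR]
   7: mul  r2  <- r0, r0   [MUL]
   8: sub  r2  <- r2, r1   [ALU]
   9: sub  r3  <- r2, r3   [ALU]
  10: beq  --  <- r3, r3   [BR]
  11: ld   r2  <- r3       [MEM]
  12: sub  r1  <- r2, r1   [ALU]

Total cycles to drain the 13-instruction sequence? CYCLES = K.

[0] i0,i1  bne.BR+xor.ALU  -- dual
[1] i2  xor.ALU  -- RAW r0
[2] i3,i4  sll.ALU+blt.BR  -- dual
[3] i5,i6  mul.MUL+bne.BR  -- dual
[4] i7  mul.MUL  -- RAW+WAW r2
[5] i8  sub.ALU  -- RAW r2
[6] i9  sub.ALU  -- RAW r3
[7] i10  beq.BR  -- no-port BR/MEM
[8] i11  ld.MEM  -- RAW r2
[9] i12  sub.ALU  -- tail

CYCLES = 10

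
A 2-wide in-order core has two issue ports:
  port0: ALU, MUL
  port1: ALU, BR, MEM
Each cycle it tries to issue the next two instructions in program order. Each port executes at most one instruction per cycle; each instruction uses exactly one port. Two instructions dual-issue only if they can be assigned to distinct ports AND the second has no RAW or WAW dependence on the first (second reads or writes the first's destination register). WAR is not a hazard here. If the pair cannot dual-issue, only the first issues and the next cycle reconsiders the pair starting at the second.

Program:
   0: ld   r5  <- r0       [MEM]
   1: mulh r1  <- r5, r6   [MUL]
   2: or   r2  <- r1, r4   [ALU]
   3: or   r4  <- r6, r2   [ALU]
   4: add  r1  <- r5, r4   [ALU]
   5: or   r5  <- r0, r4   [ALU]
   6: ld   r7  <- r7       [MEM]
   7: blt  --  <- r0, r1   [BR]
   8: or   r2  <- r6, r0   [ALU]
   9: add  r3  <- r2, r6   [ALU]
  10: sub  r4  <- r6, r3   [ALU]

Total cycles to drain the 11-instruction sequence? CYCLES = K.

c0: i0 ld  RAW r5
c1: i1 mulh  RAW r1
c2: i2 or  RAW r2
c3: i3 or  RAW r4
c4: i4,i5 add/or  dual
c5: i6 ld  no-port MEM/BR
c6: i7,i8 blt/or  dual
c7: i9 add  RAW r3
c8: i10 sub  tail

CYCLES = 9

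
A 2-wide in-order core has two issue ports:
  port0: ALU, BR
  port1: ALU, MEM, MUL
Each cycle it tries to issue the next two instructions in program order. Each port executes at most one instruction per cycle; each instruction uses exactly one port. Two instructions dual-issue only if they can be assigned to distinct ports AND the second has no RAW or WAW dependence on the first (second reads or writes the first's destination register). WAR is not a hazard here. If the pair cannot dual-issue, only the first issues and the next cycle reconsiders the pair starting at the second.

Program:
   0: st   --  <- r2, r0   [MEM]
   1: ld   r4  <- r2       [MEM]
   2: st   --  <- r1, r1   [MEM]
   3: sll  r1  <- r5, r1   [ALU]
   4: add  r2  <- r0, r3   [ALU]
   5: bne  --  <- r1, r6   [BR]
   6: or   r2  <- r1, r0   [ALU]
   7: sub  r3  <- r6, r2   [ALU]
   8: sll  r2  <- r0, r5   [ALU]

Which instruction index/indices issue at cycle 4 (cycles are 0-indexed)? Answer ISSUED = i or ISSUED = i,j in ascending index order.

ISSUED = 6

[0] i0  st  -- no-port MEM/MEM
[1] i1  ld  -- no-port MEM/MEM
[2] i2/i3  st+sll  -- 2-wide
[3] i4/i5  add+bne  -- 2-wide
[4] i6  or  -- RAW r2
[5] i7/i8  sub+sll  -- 2-wide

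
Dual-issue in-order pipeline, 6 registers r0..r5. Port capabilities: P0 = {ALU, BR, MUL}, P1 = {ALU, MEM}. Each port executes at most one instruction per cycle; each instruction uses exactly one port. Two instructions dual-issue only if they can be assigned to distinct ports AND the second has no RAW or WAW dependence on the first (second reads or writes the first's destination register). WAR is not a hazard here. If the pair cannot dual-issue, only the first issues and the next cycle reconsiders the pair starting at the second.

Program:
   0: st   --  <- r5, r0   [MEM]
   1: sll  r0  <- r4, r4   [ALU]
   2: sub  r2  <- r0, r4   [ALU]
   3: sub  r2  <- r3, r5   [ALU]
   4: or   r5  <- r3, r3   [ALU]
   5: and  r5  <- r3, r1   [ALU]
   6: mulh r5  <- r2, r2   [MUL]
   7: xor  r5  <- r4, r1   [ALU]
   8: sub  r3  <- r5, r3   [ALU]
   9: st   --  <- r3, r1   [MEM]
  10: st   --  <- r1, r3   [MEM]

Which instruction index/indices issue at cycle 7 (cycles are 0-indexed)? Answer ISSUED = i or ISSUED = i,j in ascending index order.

t=0 i0+i1:st/sll ; dual
t=1 i2:sub ; WAW r2
t=2 i3+i4:sub/or ; dual
t=3 i5:and ; WAW r5
t=4 i6:mulh ; WAW r5
t=5 i7:xor ; RAW r5
t=6 i8:sub ; RAW r3
t=7 i9:st ; no-port MEM/MEM
t=8 i10:st ; tail

ISSUED = 9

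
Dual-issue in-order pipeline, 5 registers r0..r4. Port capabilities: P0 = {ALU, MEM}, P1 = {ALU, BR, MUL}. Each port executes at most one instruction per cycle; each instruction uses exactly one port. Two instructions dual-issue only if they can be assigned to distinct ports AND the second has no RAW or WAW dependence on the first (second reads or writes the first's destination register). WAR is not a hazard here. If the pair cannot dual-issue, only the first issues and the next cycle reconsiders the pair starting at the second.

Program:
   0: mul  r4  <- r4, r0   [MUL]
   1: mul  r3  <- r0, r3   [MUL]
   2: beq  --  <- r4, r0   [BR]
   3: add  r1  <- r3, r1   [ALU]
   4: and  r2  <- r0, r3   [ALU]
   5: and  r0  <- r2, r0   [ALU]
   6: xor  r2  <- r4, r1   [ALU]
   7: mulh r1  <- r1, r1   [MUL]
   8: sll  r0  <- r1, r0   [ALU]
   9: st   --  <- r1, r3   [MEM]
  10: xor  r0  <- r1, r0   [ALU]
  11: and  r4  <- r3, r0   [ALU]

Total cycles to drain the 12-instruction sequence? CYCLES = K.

CYCLES = 9

0. mul @i0  | no-port MUL/MUL
1. mul @i1  | no-port MUL/BR
2. beq;add @i2&i3  | 2-wide
3. and @i4  | RAW r2
4. and;xor @i5&i6  | 2-wide
5. mulh @i7  | RAW r1
6. sll;st @i8&i9  | 2-wide
7. xor @i10  | RAW r0
8. and @i11  | tail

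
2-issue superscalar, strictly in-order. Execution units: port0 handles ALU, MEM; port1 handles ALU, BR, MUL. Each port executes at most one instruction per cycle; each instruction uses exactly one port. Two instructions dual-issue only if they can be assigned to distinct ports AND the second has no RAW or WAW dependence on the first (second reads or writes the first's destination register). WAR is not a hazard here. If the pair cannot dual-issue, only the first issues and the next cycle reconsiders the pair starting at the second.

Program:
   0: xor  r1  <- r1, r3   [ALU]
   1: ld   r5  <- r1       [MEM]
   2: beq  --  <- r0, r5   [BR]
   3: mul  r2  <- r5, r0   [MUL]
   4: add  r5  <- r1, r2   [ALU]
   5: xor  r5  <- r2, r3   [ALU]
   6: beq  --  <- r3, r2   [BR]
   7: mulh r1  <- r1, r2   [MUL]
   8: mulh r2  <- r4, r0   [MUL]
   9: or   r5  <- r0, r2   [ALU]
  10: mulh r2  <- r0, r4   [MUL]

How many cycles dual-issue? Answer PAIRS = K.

  cy0 -> i0 (xor) RAW r1
  cy1 -> i1 (ld) RAW r5
  cy2 -> i2 (beq) no-port BR/MUL
  cy3 -> i3 (mul) RAW r2
  cy4 -> i4 (add) WAW r5
  cy5 -> i5,i6 (xor;beq) 2-wide
  cy6 -> i7 (mulh) no-port MUL/MUL
  cy7 -> i8 (mulh) RAW r2
  cy8 -> i9,i10 (or;mulh) 2-wide

PAIRS = 2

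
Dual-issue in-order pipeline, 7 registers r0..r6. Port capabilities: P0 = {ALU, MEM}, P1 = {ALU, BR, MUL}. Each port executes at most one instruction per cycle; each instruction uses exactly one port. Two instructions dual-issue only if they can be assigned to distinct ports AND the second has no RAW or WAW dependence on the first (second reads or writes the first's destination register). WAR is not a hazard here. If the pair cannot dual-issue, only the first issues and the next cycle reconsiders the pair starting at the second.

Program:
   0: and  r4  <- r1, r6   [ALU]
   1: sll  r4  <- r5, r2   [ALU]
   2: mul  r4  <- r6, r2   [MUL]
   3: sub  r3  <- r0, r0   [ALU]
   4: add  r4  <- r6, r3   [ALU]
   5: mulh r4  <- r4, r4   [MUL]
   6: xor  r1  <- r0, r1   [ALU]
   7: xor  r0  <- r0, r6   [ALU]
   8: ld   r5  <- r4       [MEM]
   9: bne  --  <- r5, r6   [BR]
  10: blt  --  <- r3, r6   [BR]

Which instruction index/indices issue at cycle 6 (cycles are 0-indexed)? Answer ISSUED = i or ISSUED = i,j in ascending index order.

0. and.ALU @i0  | WAW r4
1. sll.ALU @i1  | WAW r4
2. mul.MUL/sub.ALU @i2/i3  | pair
3. add.ALU @i4  | RAW+WAW r4
4. mulh.MUL/xor.ALU @i5/i6  | pair
5. xor.ALU/ld.MEM @i7/i8  | pair
6. bne.BR @i9  | no-port BR/BR
7. blt.BR @i10  | tail

ISSUED = 9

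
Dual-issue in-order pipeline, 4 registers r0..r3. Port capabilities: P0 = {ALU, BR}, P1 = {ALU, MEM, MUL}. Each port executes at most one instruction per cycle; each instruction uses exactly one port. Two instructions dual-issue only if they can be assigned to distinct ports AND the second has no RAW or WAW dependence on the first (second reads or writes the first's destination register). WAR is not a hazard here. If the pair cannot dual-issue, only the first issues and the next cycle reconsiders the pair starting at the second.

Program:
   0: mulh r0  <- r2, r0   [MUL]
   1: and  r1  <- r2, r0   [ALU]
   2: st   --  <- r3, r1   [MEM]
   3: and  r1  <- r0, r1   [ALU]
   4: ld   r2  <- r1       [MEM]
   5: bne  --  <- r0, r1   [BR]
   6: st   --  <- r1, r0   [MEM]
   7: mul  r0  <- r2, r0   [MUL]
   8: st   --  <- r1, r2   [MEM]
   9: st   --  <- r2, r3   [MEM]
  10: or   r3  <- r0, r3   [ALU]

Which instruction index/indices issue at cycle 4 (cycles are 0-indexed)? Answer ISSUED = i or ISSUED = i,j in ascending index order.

#0 head=0: mulh.MUL i0 RAW r0
#1 head=1: and.ALU i1 RAW r1
#2 head=2: st.MEM+and.ALU i2,i3 dual
#3 head=4: ld.MEM+bne.BR i4,i5 dual
#4 head=6: st.MEM i6 no-port MEM/MUL
#5 head=7: mul.MUL i7 no-port MUL/MEM
#6 head=8: st.MEM i8 no-port MEM/MEM
#7 head=9: st.MEM+or.ALU i9,i10 dual

ISSUED = 6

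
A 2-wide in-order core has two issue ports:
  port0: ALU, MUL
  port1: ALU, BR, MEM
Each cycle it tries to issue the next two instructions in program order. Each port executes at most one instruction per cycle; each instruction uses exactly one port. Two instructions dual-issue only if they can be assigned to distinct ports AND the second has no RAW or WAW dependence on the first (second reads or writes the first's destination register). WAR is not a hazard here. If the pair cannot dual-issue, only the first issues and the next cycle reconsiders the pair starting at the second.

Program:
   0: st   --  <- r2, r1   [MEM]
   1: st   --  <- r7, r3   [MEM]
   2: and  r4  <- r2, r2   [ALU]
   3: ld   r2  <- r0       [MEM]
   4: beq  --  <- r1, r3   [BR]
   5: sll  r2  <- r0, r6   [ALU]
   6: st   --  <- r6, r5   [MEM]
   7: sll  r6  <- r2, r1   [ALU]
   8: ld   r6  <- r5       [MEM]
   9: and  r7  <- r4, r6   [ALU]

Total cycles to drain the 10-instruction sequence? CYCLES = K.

CYCLES = 7

  cy0 -> i0 (st) no-port MEM/MEM
  cy1 -> i1&i2 (st;and) pair
  cy2 -> i3 (ld) no-port MEM/BR
  cy3 -> i4&i5 (beq;sll) pair
  cy4 -> i6&i7 (st;sll) pair
  cy5 -> i8 (ld) RAW r6
  cy6 -> i9 (and) tail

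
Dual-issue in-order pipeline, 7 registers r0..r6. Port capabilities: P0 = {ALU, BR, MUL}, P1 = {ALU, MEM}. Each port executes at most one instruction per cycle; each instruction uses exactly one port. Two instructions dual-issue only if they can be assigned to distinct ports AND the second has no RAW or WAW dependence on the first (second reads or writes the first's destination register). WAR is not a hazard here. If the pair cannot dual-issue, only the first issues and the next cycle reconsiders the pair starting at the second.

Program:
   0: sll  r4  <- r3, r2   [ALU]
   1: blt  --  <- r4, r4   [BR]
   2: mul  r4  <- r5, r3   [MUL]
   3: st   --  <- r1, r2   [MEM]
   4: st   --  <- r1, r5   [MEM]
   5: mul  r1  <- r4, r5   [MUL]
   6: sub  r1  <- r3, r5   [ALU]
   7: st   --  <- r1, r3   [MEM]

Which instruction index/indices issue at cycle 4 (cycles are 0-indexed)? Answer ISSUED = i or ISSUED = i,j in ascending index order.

ISSUED = 6

#0 head=0: sll.ALU i0 RAW r4
#1 head=1: blt.BR i1 no-port BR/MUL
#2 head=2: mul.MUL;st.MEM i2,i3 dual
#3 head=4: st.MEM;mul.MUL i4,i5 dual
#4 head=6: sub.ALU i6 RAW r1
#5 head=7: st.MEM i7 tail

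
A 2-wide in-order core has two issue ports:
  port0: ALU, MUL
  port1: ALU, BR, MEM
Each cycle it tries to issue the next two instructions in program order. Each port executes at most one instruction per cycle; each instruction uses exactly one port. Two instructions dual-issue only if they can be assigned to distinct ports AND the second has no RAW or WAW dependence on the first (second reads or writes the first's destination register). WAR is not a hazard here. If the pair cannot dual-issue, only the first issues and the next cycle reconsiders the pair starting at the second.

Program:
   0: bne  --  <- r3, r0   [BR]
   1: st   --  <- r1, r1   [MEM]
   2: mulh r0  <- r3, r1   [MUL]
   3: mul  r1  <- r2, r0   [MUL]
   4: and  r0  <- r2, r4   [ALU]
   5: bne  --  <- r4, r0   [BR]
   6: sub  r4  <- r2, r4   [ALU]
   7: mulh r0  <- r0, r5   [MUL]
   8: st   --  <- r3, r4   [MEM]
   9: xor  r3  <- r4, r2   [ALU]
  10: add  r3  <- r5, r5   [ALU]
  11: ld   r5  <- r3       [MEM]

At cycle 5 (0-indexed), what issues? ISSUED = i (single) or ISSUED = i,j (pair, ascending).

ISSUED = 9

t=0 i0:bne.BR ; no-port BR/MEM
t=1 i1/i2:st.MEM;mulh.MUL ; pair
t=2 i3/i4:mul.MUL;and.ALU ; pair
t=3 i5/i6:bne.BR;sub.ALU ; pair
t=4 i7/i8:mulh.MUL;st.MEM ; pair
t=5 i9:xor.ALU ; WAW r3
t=6 i10:add.ALU ; RAW r3
t=7 i11:ld.MEM ; tail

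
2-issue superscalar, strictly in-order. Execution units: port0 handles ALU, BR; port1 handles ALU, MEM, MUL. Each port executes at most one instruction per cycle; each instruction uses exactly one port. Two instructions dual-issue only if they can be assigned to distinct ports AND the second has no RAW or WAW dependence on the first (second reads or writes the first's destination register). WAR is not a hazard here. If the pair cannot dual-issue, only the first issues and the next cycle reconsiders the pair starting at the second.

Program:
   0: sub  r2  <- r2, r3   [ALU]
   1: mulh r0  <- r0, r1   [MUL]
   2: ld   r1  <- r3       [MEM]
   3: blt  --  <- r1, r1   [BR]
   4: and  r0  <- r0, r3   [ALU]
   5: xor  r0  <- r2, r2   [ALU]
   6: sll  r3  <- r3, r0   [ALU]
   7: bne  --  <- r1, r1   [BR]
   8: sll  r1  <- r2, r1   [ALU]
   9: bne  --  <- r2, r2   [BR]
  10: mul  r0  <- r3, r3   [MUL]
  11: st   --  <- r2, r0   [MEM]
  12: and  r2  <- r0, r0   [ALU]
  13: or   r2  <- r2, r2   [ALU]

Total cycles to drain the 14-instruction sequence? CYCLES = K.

CYCLES = 9

  cy0 -> i0&i1 (sub/mulh) pair
  cy1 -> i2 (ld) RAW r1
  cy2 -> i3&i4 (blt/and) pair
  cy3 -> i5 (xor) RAW r0
  cy4 -> i6&i7 (sll/bne) pair
  cy5 -> i8&i9 (sll/bne) pair
  cy6 -> i10 (mul) no-port MUL/MEM
  cy7 -> i11&i12 (st/and) pair
  cy8 -> i13 (or) tail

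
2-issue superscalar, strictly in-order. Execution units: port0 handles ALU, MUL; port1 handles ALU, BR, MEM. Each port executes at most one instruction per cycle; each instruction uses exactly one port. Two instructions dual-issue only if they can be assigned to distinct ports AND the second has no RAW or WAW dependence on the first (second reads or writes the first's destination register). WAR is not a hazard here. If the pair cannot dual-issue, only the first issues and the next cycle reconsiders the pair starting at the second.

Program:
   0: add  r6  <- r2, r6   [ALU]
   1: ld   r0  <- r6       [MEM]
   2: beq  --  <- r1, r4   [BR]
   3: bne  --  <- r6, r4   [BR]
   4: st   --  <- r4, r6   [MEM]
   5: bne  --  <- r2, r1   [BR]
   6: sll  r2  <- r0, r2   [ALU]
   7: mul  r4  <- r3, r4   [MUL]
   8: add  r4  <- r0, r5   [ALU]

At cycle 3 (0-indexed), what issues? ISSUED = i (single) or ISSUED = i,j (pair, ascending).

c0: i0 add.ALU  RAW r6
c1: i1 ld.MEM  no-port MEM/BR
c2: i2 beq.BR  no-port BR/BR
c3: i3 bne.BR  no-port BR/MEM
c4: i4 st.MEM  no-port MEM/BR
c5: i5+i6 bne.BR+sll.ALU  pair
c6: i7 mul.MUL  WAW r4
c7: i8 add.ALU  tail

ISSUED = 3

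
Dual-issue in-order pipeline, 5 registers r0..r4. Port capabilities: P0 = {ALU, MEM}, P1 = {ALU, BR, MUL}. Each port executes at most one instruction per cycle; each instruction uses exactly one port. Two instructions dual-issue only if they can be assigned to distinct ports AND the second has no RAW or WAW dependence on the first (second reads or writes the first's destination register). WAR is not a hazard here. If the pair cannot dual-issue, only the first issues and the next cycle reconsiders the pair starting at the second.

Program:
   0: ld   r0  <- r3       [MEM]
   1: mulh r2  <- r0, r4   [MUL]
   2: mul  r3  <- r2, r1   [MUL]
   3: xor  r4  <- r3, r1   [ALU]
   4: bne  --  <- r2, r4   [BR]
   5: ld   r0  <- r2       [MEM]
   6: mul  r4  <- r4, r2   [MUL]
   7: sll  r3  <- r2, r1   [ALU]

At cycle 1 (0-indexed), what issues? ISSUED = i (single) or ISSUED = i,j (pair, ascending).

ISSUED = 1

[0] i0  ld.MEM  -- RAW r0
[1] i1  mulh.MUL  -- no-port MUL/MUL
[2] i2  mul.MUL  -- RAW r3
[3] i3  xor.ALU  -- RAW r4
[4] i4/i5  bne.BR ld.MEM  -- pair
[5] i6/i7  mul.MUL sll.ALU  -- pair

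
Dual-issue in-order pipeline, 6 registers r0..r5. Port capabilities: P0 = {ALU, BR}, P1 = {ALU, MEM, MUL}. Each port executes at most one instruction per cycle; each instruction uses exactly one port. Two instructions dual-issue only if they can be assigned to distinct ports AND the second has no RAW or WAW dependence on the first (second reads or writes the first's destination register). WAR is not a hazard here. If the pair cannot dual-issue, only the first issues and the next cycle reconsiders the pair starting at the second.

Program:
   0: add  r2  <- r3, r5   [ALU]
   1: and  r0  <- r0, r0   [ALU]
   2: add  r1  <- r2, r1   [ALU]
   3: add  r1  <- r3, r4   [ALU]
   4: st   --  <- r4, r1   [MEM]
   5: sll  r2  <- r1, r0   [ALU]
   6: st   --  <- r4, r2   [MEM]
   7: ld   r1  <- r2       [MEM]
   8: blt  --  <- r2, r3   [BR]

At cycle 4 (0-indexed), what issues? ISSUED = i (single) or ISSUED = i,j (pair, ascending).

ISSUED = 6

[0] i0&i1  add.ALU;and.ALU  -- 2-wide
[1] i2  add.ALU  -- WAW r1
[2] i3  add.ALU  -- RAW r1
[3] i4&i5  st.MEM;sll.ALU  -- 2-wide
[4] i6  st.MEM  -- no-port MEM/MEM
[5] i7&i8  ld.MEM;blt.BR  -- 2-wide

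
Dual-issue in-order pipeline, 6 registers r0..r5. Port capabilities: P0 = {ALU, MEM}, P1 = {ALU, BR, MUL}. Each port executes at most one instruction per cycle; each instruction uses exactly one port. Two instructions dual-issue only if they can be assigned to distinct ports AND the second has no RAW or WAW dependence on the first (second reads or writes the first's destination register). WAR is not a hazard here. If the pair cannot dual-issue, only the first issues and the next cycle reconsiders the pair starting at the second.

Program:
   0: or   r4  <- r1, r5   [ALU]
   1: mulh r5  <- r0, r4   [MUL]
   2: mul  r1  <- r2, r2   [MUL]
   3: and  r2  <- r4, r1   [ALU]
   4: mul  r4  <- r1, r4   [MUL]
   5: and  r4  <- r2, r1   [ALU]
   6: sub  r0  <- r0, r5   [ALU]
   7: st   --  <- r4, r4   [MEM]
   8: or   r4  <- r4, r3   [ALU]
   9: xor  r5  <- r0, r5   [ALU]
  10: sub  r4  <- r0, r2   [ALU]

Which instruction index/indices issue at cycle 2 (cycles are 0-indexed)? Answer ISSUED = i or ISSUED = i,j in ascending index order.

#0 head=0: or i0 RAW r4
#1 head=1: mulh i1 no-port MUL/MUL
#2 head=2: mul i2 RAW r1
#3 head=3: and mul i3,i4 pair
#4 head=5: and sub i5,i6 pair
#5 head=7: st or i7,i8 pair
#6 head=9: xor sub i9,i10 pair

ISSUED = 2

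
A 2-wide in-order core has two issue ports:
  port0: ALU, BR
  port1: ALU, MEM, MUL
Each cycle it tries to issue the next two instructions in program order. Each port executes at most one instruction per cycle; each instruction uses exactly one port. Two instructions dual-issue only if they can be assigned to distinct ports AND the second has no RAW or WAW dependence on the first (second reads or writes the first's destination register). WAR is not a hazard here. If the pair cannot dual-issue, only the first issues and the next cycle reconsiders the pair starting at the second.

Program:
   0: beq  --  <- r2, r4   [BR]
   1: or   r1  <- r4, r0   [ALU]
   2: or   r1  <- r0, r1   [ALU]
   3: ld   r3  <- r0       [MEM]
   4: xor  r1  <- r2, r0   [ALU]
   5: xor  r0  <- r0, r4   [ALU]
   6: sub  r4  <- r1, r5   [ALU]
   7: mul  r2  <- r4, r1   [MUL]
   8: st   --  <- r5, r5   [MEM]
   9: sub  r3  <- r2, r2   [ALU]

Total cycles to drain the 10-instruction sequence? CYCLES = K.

CYCLES = 6

0. beq.BR+or.ALU @i0&i1  | dual
1. or.ALU+ld.MEM @i2&i3  | dual
2. xor.ALU+xor.ALU @i4&i5  | dual
3. sub.ALU @i6  | RAW r4
4. mul.MUL @i7  | no-port MUL/MEM
5. st.MEM+sub.ALU @i8&i9  | dual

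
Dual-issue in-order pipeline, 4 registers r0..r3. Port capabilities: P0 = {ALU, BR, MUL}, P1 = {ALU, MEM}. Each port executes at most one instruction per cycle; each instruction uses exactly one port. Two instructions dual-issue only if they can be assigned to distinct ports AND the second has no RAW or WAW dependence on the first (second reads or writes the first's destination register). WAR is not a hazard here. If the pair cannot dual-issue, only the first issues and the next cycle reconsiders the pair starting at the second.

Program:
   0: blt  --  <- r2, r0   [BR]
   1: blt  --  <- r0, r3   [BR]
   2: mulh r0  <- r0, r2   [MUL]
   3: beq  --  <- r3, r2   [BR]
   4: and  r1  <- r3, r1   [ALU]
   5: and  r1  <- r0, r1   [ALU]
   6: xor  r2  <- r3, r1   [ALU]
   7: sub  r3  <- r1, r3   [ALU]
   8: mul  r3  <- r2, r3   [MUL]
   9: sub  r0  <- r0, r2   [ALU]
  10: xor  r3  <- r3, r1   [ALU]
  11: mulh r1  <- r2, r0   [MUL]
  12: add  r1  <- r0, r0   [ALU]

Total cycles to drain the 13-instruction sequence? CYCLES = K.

CYCLES = 9

[0] i0  blt.BR  -- no-port BR/BR
[1] i1  blt.BR  -- no-port BR/MUL
[2] i2  mulh.MUL  -- no-port MUL/BR
[3] i3,i4  beq.BR+and.ALU  -- dual
[4] i5  and.ALU  -- RAW r1
[5] i6,i7  xor.ALU+sub.ALU  -- dual
[6] i8,i9  mul.MUL+sub.ALU  -- dual
[7] i10,i11  xor.ALU+mulh.MUL  -- dual
[8] i12  add.ALU  -- tail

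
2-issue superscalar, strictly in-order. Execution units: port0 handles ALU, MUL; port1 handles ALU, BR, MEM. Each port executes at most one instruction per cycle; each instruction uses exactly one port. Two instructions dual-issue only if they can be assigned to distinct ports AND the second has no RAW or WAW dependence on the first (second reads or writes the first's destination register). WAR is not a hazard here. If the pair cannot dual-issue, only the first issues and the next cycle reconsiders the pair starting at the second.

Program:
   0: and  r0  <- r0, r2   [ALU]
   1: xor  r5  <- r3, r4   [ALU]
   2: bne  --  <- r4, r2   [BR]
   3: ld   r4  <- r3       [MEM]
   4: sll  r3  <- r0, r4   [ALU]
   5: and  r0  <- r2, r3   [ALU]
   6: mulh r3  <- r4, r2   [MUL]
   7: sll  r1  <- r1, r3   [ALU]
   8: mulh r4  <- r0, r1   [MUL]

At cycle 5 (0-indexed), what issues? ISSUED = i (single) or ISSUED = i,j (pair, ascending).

  cy0 -> i0,i1 (and+xor) dual
  cy1 -> i2 (bne) no-port BR/MEM
  cy2 -> i3 (ld) RAW r4
  cy3 -> i4 (sll) RAW r3
  cy4 -> i5,i6 (and+mulh) dual
  cy5 -> i7 (sll) RAW r1
  cy6 -> i8 (mulh) tail

ISSUED = 7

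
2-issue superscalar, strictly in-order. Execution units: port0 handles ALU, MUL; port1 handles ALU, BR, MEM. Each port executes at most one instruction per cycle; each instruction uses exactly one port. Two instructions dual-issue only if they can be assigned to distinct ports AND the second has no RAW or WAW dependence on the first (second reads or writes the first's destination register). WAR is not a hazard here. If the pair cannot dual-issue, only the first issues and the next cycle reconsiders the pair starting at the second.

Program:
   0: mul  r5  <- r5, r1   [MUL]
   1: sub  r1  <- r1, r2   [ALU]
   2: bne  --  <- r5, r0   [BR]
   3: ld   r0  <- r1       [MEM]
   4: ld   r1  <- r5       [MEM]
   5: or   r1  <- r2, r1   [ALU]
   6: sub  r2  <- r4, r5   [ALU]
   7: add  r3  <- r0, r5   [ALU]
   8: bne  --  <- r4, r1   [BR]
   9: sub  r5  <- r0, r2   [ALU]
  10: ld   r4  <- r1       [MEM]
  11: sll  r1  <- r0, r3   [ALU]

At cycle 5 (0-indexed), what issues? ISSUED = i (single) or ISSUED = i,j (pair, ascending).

c0: i0+i1 mul;sub  pair
c1: i2 bne  no-port BR/MEM
c2: i3 ld  no-port MEM/MEM
c3: i4 ld  RAW+WAW r1
c4: i5+i6 or;sub  pair
c5: i7+i8 add;bne  pair
c6: i9+i10 sub;ld  pair
c7: i11 sll  tail

ISSUED = 7,8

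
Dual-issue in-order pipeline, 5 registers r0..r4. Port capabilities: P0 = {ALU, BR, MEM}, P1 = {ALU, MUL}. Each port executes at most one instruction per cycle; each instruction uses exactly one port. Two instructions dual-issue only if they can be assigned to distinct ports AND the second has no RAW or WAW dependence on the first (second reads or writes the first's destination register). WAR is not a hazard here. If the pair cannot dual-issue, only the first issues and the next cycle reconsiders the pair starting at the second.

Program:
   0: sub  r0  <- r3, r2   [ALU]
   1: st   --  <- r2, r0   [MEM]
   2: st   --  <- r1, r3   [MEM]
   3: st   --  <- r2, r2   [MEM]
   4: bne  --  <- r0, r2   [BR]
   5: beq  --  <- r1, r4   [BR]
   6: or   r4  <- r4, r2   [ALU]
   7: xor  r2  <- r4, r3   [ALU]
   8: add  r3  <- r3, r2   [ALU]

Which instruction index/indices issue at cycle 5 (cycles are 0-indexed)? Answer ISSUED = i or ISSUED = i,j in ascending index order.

[0] i0  sub  -- RAW r0
[1] i1  st  -- no-port MEM/MEM
[2] i2  st  -- no-port MEM/MEM
[3] i3  st  -- no-port MEM/BR
[4] i4  bne  -- no-port BR/BR
[5] i5&i6  beq;or  -- 2-wide
[6] i7  xor  -- RAW r2
[7] i8  add  -- tail

ISSUED = 5,6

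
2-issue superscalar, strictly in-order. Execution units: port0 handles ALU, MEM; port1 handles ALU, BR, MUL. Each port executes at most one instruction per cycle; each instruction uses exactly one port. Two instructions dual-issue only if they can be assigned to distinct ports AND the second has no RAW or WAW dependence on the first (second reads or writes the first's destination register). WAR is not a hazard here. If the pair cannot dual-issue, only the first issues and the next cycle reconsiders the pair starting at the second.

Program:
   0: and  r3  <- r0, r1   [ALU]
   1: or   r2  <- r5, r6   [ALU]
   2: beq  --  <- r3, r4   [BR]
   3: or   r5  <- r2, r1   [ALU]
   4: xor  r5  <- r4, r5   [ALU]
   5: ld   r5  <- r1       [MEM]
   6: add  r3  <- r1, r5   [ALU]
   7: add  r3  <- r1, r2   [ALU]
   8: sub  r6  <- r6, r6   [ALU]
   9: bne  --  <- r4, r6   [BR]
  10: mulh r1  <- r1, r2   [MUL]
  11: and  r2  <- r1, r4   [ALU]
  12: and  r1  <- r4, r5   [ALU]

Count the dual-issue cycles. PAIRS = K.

0. and.ALU;or.ALU @i0&i1  | dual
1. beq.BR;or.ALU @i2&i3  | dual
2. xor.ALU @i4  | WAW r5
3. ld.MEM @i5  | RAW r5
4. add.ALU @i6  | WAW r3
5. add.ALU;sub.ALU @i7&i8  | dual
6. bne.BR @i9  | no-port BR/MUL
7. mulh.MUL @i10  | RAW r1
8. and.ALU;and.ALU @i11&i12  | dual

PAIRS = 4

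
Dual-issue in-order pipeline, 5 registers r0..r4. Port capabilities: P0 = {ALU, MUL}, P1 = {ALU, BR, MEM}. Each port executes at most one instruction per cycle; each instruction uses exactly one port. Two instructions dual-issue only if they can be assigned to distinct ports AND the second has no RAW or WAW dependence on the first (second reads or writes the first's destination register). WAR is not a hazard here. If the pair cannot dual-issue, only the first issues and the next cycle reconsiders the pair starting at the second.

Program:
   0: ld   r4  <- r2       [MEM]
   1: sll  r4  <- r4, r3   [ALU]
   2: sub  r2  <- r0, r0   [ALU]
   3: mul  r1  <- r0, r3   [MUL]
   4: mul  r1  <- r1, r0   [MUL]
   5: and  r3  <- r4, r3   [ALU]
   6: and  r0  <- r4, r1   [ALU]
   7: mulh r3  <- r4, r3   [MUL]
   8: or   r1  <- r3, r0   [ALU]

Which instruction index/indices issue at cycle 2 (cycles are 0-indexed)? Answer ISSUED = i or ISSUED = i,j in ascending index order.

ISSUED = 3

[0] i0  ld  -- RAW+WAW r4
[1] i1+i2  sll sub  -- pair
[2] i3  mul  -- no-port MUL/MUL
[3] i4+i5  mul and  -- pair
[4] i6+i7  and mulh  -- pair
[5] i8  or  -- tail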